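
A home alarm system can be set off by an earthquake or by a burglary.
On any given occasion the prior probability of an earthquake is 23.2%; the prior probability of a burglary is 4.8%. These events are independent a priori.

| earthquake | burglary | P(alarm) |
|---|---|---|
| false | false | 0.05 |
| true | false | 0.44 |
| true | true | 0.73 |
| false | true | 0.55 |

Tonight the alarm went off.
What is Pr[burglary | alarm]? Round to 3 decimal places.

Pr[burglary | alarm] ≈ 0.175

For the numerator, keep only burglary=true terms: 0.020275 + 0.008129 = 0.028404
Denominator P(alarm): 0.05·0.768·0.952 + 0.55·0.768·0.048 + 0.44·0.232·0.952 + 0.73·0.232·0.048 = 0.162141
Posterior = 0.028404 / 0.162141 ≈ 0.175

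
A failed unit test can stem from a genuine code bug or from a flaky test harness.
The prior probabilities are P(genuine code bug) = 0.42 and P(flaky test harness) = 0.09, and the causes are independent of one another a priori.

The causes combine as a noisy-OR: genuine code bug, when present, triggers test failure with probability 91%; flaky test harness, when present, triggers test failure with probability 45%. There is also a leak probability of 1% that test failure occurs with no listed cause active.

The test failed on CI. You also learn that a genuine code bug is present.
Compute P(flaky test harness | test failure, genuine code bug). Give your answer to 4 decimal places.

P(flaky test harness | test failure, genuine code bug) ≈ 0.0936

Under noisy-OR, P(test failure | causes) = 1 − (1−0.01)·∏(1−qᵢ) over the active causes.
Sum P(test failure|·) weighted by the priors over both values of flaky test harness:
  P(test failure | genuine code bug) = 0.9109·0.91 + 0.950995·0.09
        = 0.828919 + 0.085590 = 0.914509
Keeping only the flaky test harness-present terms gives 0.085590, so
  P(flaky test harness | test failure, genuine code bug) = 0.085590 / 0.914509 ≈ 0.0936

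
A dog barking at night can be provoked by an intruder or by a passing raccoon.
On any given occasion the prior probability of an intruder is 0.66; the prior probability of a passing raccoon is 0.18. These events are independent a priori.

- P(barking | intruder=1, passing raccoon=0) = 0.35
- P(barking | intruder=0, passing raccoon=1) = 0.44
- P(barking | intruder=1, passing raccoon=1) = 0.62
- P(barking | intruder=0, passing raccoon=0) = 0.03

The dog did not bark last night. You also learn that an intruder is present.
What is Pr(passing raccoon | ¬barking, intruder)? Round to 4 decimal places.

Pr(passing raccoon | ¬barking, intruder) ≈ 0.1137

Sum P(¬barking|·) weighted by the priors over both values of passing raccoon:
  P(¬barking | intruder) = 0.65·0.82 + 0.38·0.18
        = 0.533000 + 0.068400 = 0.601400
Keeping only the passing raccoon-present terms gives 0.068400, so
  P(passing raccoon | ¬barking, intruder) = 0.068400 / 0.601400 ≈ 0.1137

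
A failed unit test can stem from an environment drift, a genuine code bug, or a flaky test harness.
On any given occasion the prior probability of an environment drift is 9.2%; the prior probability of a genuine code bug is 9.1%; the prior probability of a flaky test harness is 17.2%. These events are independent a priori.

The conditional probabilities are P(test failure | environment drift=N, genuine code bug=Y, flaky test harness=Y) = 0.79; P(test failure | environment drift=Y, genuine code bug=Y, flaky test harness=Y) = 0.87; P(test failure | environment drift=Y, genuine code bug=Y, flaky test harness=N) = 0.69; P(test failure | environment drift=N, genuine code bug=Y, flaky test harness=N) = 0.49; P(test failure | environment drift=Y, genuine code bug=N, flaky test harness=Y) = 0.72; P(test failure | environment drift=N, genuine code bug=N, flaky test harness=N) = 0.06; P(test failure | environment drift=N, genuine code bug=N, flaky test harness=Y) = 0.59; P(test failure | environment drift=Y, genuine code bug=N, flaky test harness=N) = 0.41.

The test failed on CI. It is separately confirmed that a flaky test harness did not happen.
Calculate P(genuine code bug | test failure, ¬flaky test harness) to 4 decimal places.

P(test failure | ¬flaky test harness) = 0.06*0.908*0.909 + 0.49*0.908*0.091 + 0.41*0.092*0.909 + 0.69*0.092*0.091 = 0.049522 + 0.040488 + 0.034287 + 0.005777 = 0.130074
The genuine code bug-present share is 0.040488 + 0.005777 = 0.046265.
P(genuine code bug | test failure, ¬flaky test harness) = 0.046265 / 0.130074 ≈ 0.3557

P(genuine code bug | test failure, ¬flaky test harness) ≈ 0.3557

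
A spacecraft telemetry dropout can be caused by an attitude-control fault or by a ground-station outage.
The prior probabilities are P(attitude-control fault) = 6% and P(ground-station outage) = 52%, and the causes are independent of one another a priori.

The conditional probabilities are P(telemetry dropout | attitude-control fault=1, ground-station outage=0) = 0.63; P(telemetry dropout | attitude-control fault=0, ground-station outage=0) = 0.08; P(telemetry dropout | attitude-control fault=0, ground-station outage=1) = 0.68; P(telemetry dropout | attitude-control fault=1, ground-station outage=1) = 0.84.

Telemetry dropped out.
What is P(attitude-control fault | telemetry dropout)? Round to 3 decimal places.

Numerator (weight on configurations with attitude-control fault): 0.018144 + 0.026208 = 0.044352
Normalizer over all consistent configurations: 0.08·0.94·0.48 + 0.68·0.94·0.52 + 0.63·0.06·0.48 + 0.84·0.06·0.52 = 0.412832
P(attitude-control fault | telemetry dropout) = 0.044352/0.412832 ≈ 0.107

P(attitude-control fault | telemetry dropout) ≈ 0.107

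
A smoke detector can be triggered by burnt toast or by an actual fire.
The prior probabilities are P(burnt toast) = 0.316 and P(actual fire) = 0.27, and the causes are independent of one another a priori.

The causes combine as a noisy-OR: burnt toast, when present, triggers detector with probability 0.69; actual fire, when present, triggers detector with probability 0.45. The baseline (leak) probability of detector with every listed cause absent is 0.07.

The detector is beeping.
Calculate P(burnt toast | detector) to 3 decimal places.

Under noisy-OR, P(detector | causes) = 1 − (1−0.07)·∏(1−qᵢ) over the active causes.
P(detector) = 0.07·0.684·0.73 + 0.4885·0.684·0.27 + 0.7117·0.316·0.73 + 0.841435·0.316·0.27 = 0.034952 + 0.090216 + 0.164175 + 0.071791 = 0.361134
The burnt toast-present share is 0.164175 + 0.071791 = 0.235966.
Hence the posterior is 0.235966/0.361134 ≈ 0.653.

P(burnt toast | detector) ≈ 0.653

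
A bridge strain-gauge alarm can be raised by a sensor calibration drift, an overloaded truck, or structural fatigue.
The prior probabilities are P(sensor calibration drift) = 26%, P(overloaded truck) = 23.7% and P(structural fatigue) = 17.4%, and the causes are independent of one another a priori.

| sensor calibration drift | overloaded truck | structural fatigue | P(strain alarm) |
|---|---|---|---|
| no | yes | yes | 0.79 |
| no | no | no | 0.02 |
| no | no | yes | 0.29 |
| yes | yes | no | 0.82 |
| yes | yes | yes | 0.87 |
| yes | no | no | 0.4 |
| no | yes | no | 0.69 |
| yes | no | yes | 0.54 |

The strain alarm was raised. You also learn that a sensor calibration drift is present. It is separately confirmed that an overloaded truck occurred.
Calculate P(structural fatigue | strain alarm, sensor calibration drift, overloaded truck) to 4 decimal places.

P(structural fatigue | strain alarm, sensor calibration drift, overloaded truck) ≈ 0.1827

P(strain alarm | sensor calibration drift, overloaded truck) = 0.82*0.826 + 0.87*0.174 = 0.677320 + 0.151380 = 0.828700
The structural fatigue-present share is 0.87*0.174 = 0.151380.
P(structural fatigue | strain alarm, sensor calibration drift, overloaded truck) = 0.151380 / 0.828700 ≈ 0.1827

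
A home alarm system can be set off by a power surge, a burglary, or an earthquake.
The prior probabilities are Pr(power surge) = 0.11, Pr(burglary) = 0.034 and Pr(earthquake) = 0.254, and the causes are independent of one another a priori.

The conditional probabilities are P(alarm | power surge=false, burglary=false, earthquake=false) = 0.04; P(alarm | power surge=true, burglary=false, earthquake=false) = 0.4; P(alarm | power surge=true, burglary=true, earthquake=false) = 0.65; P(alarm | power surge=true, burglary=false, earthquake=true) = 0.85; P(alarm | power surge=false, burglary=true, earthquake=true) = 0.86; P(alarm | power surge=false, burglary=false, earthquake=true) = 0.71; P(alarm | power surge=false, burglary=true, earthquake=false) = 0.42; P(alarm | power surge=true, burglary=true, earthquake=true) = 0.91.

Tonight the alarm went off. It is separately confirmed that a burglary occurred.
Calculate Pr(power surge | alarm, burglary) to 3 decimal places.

Pr(power surge | alarm, burglary) ≈ 0.143

Enumerate the 4 (power surge, earthquake) configurations and weight by the priors:
  P(alarm | burglary) = 0.42×0.89×0.746 + 0.86×0.89×0.254 + 0.65×0.11×0.746 + 0.91×0.11×0.254
        = 0.278855 + 0.194412 + 0.053339 + 0.025425 = 0.552031
The terms with power surge present sum to 0.078764, so
  P(power surge | alarm, burglary) = 0.078764 / 0.552031 ≈ 0.143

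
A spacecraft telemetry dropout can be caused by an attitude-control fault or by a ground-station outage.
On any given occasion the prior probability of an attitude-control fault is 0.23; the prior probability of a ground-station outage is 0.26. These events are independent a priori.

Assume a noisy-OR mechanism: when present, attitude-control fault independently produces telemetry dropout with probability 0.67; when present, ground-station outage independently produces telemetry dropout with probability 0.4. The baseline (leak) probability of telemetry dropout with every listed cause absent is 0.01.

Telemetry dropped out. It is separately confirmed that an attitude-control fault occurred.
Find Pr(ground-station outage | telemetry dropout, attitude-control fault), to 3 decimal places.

Pr(ground-station outage | telemetry dropout, attitude-control fault) ≈ 0.296

Under noisy-OR, P(telemetry dropout | causes) = 1 − (1−0.01)·∏(1−qᵢ) over the active causes.
P(telemetry dropout | attitude-control fault) = 0.6733·0.74 + 0.80398·0.26 = 0.498242 + 0.209035 = 0.707277
The ground-station outage-present share is 0.80398·0.26 = 0.209035.
So P(ground-station outage | telemetry dropout, attitude-control fault) = 0.209035/0.707277 ≈ 0.296.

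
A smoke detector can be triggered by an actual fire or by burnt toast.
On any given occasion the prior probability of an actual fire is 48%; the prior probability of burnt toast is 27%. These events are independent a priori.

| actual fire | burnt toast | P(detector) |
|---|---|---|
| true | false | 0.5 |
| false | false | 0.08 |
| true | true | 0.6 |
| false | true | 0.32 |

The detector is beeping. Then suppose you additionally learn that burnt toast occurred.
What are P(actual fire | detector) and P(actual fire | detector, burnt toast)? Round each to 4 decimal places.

P(detector) = 0.08×0.52×0.73 + 0.32×0.52×0.27 + 0.5×0.48×0.73 + 0.6×0.48×0.27 = 0.030368 + 0.044928 + 0.175200 + 0.077760 = 0.328256
The actual fire-present share is 0.175200 + 0.077760 = 0.252960.
Hence the posterior is 0.252960/0.328256 ≈ 0.7706.

Now also conditioning on burnt toast=true:
Numerator (weight on configurations with actual fire): 0.6×0.48 = 0.288000
Normalizer over all consistent configurations: 0.32×0.52 + 0.6×0.48 = 0.454400
P(actual fire | detector, burnt toast) = 0.288000/0.454400 ≈ 0.6338
Conditioning on burnt toast lowers the posterior on actual fire: the classic explaining-away effect in a common-effect structure.

P(actual fire | detector) ≈ 0.7706; P(actual fire | detector, burnt toast) ≈ 0.6338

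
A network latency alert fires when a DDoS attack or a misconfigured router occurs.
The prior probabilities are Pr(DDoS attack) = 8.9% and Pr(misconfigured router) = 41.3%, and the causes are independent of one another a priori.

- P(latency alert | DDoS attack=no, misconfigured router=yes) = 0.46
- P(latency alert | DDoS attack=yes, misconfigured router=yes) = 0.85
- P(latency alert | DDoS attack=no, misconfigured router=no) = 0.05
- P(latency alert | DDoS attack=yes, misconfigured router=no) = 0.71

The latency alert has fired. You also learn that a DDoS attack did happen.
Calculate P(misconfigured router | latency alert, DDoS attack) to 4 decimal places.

P(latency alert | DDoS attack) = 0.71·0.587 + 0.85·0.413 = 0.416770 + 0.351050 = 0.767820
Restricting to configurations with misconfigured router present: 0.85·0.413 = 0.351050.
So P(misconfigured router | latency alert, DDoS attack) = 0.351050/0.767820 ≈ 0.4572.

P(misconfigured router | latency alert, DDoS attack) ≈ 0.4572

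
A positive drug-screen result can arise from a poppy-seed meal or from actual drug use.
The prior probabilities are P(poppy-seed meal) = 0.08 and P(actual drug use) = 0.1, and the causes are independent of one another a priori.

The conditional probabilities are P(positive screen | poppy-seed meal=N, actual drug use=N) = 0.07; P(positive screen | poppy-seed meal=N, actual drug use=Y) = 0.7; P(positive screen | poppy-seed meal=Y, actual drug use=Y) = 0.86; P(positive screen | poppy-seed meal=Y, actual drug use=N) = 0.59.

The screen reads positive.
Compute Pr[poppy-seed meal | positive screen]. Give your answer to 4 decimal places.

Numerator (weight on configurations with poppy-seed meal): 0.042480 + 0.006880 = 0.049360
Normalizer over all consistent configurations: 0.07×0.92×0.9 + 0.7×0.92×0.1 + 0.59×0.08×0.9 + 0.86×0.08×0.1 = 0.171720
Posterior = 0.049360 / 0.171720 ≈ 0.2874

Pr[poppy-seed meal | positive screen] ≈ 0.2874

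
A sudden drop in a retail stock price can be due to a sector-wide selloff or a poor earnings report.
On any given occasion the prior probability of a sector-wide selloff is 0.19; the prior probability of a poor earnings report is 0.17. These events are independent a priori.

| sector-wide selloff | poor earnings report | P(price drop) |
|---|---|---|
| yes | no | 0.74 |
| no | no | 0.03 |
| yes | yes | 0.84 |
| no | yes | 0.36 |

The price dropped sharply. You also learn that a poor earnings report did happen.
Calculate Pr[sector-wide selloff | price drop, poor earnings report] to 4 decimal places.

P(price drop | poor earnings report) = 0.36*0.81 + 0.84*0.19 = 0.291600 + 0.159600 = 0.451200
Restricting to configurations with sector-wide selloff present: 0.84*0.19 = 0.159600.
P(sector-wide selloff | price drop, poor earnings report) = 0.159600 / 0.451200 ≈ 0.3537

Pr[sector-wide selloff | price drop, poor earnings report] ≈ 0.3537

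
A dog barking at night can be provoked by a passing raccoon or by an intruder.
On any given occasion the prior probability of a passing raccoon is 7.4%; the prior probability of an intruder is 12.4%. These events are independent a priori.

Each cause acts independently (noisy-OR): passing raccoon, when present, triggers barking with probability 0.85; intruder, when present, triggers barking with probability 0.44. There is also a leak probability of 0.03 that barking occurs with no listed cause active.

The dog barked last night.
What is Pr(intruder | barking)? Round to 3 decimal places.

Pr(intruder | barking) ≈ 0.433

Under noisy-OR, P(barking | causes) = 1 − (1−0.03)·∏(1−qᵢ) over the active causes.
For the numerator, keep only intruder=true terms: 0.052452 + 0.008428 = 0.060880
The normalizing constant is 0.03·0.926·0.876 + 0.4568·0.926·0.124 + 0.8545·0.074·0.876 + 0.91852·0.074·0.124 = 0.140607
Posterior = 0.060880 / 0.140607 ≈ 0.433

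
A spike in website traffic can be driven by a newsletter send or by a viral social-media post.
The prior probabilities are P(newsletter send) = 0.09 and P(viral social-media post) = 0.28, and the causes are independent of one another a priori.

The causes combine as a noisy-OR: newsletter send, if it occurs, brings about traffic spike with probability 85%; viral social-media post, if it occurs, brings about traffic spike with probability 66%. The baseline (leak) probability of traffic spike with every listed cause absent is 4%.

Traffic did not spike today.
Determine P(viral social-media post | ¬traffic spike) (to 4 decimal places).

P(viral social-media post | ¬traffic spike) ≈ 0.1168

Under noisy-OR, P(traffic spike | causes) = 1 − (1−0.04)·∏(1−qᵢ) over the active causes.
Enumerate the 4 (newsletter send, viral social-media post) configurations and weight by the priors:
  P(¬traffic spike) = 0.96·0.91·0.72 + 0.3264·0.91·0.28 + 0.144·0.09·0.72 + 0.04896·0.09·0.28
        = 0.628992 + 0.083167 + 0.009331 + 0.001234 = 0.722724
The terms with viral social-media post present sum to 0.084401, so
  P(viral social-media post | ¬traffic spike) = 0.084401 / 0.722724 ≈ 0.1168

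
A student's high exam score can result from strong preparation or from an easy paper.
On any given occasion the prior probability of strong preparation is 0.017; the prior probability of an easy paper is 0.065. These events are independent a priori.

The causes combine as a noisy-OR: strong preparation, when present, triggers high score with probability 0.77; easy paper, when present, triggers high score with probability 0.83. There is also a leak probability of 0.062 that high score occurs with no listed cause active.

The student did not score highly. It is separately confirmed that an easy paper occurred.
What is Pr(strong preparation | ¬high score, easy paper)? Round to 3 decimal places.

Under noisy-OR, P(high score | causes) = 1 − (1−0.062)·∏(1−qᵢ) over the active causes.
Enumerate both values of strong preparation and weight by the priors:
  P(¬high score | easy paper) = 0.15946*0.983 + 0.036676*0.017
        = 0.156749 + 0.000623 = 0.157372
Keeping only the strong preparation-present terms gives 0.000623, so
  P(strong preparation | ¬high score, easy paper) = 0.000623 / 0.157372 ≈ 0.004

Pr(strong preparation | ¬high score, easy paper) ≈ 0.004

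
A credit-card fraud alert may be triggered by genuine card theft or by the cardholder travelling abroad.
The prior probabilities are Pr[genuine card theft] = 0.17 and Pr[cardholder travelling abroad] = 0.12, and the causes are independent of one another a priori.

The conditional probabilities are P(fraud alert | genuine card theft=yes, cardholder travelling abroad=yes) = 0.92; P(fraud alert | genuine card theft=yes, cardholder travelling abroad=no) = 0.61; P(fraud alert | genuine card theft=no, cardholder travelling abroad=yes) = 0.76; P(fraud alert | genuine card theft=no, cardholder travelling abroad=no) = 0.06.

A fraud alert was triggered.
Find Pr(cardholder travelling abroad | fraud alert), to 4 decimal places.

Pr(cardholder travelling abroad | fraud alert) ≈ 0.4115

By total probability over the 4 (genuine card theft, cardholder travelling abroad) configurations:
  P(fraud alert) = 0.06*0.83*0.88 + 0.76*0.83*0.12 + 0.61*0.17*0.88 + 0.92*0.17*0.12
        = 0.043824 + 0.075696 + 0.091256 + 0.018768 = 0.229544
The terms with cardholder travelling abroad present sum to 0.094464, so
  P(cardholder travelling abroad | fraud alert) = 0.094464 / 0.229544 ≈ 0.4115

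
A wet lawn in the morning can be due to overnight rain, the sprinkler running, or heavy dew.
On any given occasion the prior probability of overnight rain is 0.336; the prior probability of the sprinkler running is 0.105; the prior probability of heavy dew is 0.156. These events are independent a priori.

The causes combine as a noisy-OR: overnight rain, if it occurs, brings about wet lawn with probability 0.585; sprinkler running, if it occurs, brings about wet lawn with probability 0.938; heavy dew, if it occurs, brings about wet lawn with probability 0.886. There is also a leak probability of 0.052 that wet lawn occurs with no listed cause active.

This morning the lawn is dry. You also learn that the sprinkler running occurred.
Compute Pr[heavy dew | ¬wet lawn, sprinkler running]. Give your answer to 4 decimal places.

Pr[heavy dew | ¬wet lawn, sprinkler running] ≈ 0.0206

Under noisy-OR, P(wet lawn | causes) = 1 − (1−0.052)·∏(1−qᵢ) over the active causes.
P(¬wet lawn | sprinkler running) = 0.058776×0.664×0.844 + 0.0067×0.664×0.156 + 0.024392×0.336×0.844 + 0.002781×0.336×0.156 = 0.032939 + 0.000694 + 0.006917 + 0.000146 = 0.040696
Restricting to configurations with heavy dew present: 0.000694 + 0.000146 = 0.000840.
So P(heavy dew | ¬wet lawn, sprinkler running) = 0.000840/0.040696 ≈ 0.0206.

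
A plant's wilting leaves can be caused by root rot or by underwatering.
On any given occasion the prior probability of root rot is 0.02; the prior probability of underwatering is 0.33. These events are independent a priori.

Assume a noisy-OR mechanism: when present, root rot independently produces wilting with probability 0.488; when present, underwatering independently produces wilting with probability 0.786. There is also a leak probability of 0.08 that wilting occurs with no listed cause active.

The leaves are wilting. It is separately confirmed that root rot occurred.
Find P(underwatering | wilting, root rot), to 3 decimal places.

P(underwatering | wilting, root rot) ≈ 0.456

Under noisy-OR, P(wilting | causes) = 1 − (1−0.08)·∏(1−qᵢ) over the active causes.
P(wilting | root rot) = 0.52896×0.67 + 0.899197×0.33 = 0.354403 + 0.296735 = 0.651138
The underwatering-present share is 0.899197×0.33 = 0.296735.
P(underwatering | wilting, root rot) = 0.296735 / 0.651138 ≈ 0.456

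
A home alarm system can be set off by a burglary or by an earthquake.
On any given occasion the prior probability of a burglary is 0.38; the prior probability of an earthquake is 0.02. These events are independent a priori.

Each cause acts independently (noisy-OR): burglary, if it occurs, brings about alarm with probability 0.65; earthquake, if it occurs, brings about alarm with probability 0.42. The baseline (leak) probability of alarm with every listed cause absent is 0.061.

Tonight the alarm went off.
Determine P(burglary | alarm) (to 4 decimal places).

P(burglary | alarm) ≈ 0.8571

Under noisy-OR, P(alarm | causes) = 1 − (1−0.061)·∏(1−qᵢ) over the active causes.
P(alarm) = 0.061·0.62·0.98 + 0.45538·0.62·0.02 + 0.67135·0.38·0.98 + 0.809383·0.38·0.02 = 0.037064 + 0.005647 + 0.250011 + 0.006151 = 0.298873
Restricting to configurations with burglary present: 0.250011 + 0.006151 = 0.256162.
So P(burglary | alarm) = 0.256162/0.298873 ≈ 0.8571.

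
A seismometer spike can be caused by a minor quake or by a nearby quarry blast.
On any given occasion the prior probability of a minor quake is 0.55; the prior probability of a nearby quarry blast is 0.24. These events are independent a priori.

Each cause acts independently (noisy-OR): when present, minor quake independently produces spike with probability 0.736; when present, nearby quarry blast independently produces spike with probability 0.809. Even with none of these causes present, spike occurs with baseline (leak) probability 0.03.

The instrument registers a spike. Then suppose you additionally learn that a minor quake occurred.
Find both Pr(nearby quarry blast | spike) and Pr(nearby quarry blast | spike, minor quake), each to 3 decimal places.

Under noisy-OR, P(spike | causes) = 1 − (1−0.03)·∏(1−qᵢ) over the active causes.
By total probability over the 4 (minor quake, nearby quarry blast) configurations:
  P(spike) = 0.03*0.45*0.76 + 0.81473*0.45*0.24 + 0.74392*0.55*0.76 + 0.951089*0.55*0.24
        = 0.010260 + 0.087991 + 0.310959 + 0.125544 = 0.534754
Configurations with nearby quarry blast contribute 0.213535, so
  P(nearby quarry blast | spike) = 0.213535 / 0.534754 ≈ 0.399

With the extra evidence:
Sum P(spike|·) weighted by the priors over both values of nearby quarry blast:
  P(spike | minor quake) = 0.74392·0.76 + 0.951089·0.24
        = 0.565379 + 0.228261 = 0.793640
Configurations with nearby quarry blast contribute 0.228261, so
  P(nearby quarry blast | spike, minor quake) = 0.228261 / 0.793640 ≈ 0.288
This is intercausal reasoning (explaining away): once minor quake accounts for the spike, nearby quarry blast becomes less likely.

Pr(nearby quarry blast | spike) ≈ 0.399; Pr(nearby quarry blast | spike, minor quake) ≈ 0.288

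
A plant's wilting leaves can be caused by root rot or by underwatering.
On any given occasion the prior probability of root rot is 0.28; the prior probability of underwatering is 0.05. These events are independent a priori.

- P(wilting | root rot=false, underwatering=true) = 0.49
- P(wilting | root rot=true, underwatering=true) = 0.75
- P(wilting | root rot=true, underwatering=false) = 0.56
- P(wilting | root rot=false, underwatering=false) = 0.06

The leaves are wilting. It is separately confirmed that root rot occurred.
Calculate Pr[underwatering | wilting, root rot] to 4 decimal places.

Pr[underwatering | wilting, root rot] ≈ 0.0658

Weight on underwatering=true, given the evidence: 0.75*0.05 = 0.037500
Denominator P(wilting | root rot): 0.56*0.95 + 0.75*0.05 = 0.569500
Posterior = 0.037500 / 0.569500 ≈ 0.0658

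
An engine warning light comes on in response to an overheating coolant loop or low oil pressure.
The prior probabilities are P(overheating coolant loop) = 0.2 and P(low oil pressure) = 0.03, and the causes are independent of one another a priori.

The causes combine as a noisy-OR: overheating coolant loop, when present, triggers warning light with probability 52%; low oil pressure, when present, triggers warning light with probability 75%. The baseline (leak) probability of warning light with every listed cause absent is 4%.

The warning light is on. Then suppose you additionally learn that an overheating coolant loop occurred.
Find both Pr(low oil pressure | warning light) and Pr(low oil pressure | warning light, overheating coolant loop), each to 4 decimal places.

Under noisy-OR, P(warning light | causes) = 1 − (1−0.04)·∏(1−qᵢ) over the active causes.
Sum P(warning light|·) weighted by the priors over the 4 (overheating coolant loop, low oil pressure) configurations:
  P(warning light) = 0.04*0.8*0.97 + 0.76*0.8*0.03 + 0.5392*0.2*0.97 + 0.8848*0.2*0.03
        = 0.031040 + 0.018240 + 0.104605 + 0.005309 = 0.159194
Keeping only the low oil pressure-present terms gives 0.023549, so
  P(low oil pressure | warning light) = 0.023549 / 0.159194 ≈ 0.1479

Now condition on the additional information:
Numerator (weight on configurations with low oil pressure): 0.8848*0.03 = 0.026544
Denominator P(warning light | overheating coolant loop): 0.5392*0.97 + 0.8848*0.03 = 0.549568
P(low oil pressure | warning light, overheating coolant loop) = 0.026544/0.549568 ≈ 0.0483
This is intercausal reasoning (explaining away): once overheating coolant loop accounts for the warning light, low oil pressure becomes less likely.

Pr(low oil pressure | warning light) ≈ 0.1479; Pr(low oil pressure | warning light, overheating coolant loop) ≈ 0.0483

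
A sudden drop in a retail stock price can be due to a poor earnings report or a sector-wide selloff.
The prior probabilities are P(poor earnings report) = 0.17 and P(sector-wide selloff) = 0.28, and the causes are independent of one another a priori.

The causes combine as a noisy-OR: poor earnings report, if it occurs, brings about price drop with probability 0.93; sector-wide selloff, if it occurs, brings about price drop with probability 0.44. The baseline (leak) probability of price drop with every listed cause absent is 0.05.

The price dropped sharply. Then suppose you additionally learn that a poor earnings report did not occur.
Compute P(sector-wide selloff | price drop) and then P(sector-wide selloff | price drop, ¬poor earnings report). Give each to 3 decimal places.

Under noisy-OR, P(price drop | causes) = 1 − (1−0.05)·∏(1−qᵢ) over the active causes.
Enumerate the 4 (poor earnings report, sector-wide selloff) configurations and weight by the priors:
  P(price drop) = 0.05×0.83×0.72 + 0.468×0.83×0.28 + 0.9335×0.17×0.72 + 0.96276×0.17×0.28
        = 0.029880 + 0.108763 + 0.114260 + 0.045827 = 0.298730
Keeping only the sector-wide selloff-present terms gives 0.154590, so
  P(sector-wide selloff | price drop) = 0.154590 / 0.298730 ≈ 0.517

Now condition on the additional information:
Sum P(price drop|·) weighted by the priors over both values of sector-wide selloff:
  P(price drop | ¬poor earnings report) = 0.05×0.72 + 0.468×0.28
        = 0.036000 + 0.131040 = 0.167040
The terms with sector-wide selloff present sum to 0.131040, so
  P(sector-wide selloff | price drop, ¬poor earnings report) = 0.131040 / 0.167040 ≈ 0.784

P(sector-wide selloff | price drop) ≈ 0.517; P(sector-wide selloff | price drop, ¬poor earnings report) ≈ 0.784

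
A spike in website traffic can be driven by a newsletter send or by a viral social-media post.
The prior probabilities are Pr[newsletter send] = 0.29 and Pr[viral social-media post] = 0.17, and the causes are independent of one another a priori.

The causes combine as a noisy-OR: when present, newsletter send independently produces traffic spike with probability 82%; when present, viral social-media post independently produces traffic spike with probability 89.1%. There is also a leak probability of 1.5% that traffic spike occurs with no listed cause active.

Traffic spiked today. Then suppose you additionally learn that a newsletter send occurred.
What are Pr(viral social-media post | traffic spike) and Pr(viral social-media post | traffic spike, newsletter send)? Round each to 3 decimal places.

Under noisy-OR, P(traffic spike | causes) = 1 − (1−0.015)·∏(1−qᵢ) over the active causes.
P(traffic spike) = 0.015*0.71*0.83 + 0.892635*0.71*0.17 + 0.8227*0.29*0.83 + 0.980674*0.29*0.17 = 0.008840 + 0.107741 + 0.198024 + 0.048347 = 0.362952
The viral social-media post-present share is 0.107741 + 0.048347 = 0.156088.
So P(viral social-media post | traffic spike) = 0.156088/0.362952 ≈ 0.430.

Now condition on the additional information:
P(traffic spike | newsletter send) = 0.8227*0.83 + 0.980674*0.17 = 0.682841 + 0.166715 = 0.849556
Of this, 0.166715 comes from 0.980674*0.17 (the viral social-media post=true cases).
So P(viral social-media post | traffic spike, newsletter send) = 0.166715/0.849556 ≈ 0.196.
— newsletter send explains away the evidence for viral social-media post.

Pr(viral social-media post | traffic spike) ≈ 0.430; Pr(viral social-media post | traffic spike, newsletter send) ≈ 0.196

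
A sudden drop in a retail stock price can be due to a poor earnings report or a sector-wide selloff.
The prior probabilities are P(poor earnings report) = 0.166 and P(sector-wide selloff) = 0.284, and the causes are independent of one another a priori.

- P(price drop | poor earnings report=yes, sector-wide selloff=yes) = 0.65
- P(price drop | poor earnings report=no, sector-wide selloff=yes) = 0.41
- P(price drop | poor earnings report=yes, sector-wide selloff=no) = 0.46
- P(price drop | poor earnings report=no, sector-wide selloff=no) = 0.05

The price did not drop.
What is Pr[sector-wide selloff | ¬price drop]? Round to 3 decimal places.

Pr[sector-wide selloff | ¬price drop] ≈ 0.198

P(¬price drop) = 0.95×0.834×0.716 + 0.59×0.834×0.284 + 0.54×0.166×0.716 + 0.35×0.166×0.284 = 0.567287 + 0.139745 + 0.064182 + 0.016500 = 0.787714
Of this, 0.156245 comes from 0.139745 + 0.016500 (the sector-wide selloff=true cases).
Hence the posterior is 0.156245/0.787714 ≈ 0.198.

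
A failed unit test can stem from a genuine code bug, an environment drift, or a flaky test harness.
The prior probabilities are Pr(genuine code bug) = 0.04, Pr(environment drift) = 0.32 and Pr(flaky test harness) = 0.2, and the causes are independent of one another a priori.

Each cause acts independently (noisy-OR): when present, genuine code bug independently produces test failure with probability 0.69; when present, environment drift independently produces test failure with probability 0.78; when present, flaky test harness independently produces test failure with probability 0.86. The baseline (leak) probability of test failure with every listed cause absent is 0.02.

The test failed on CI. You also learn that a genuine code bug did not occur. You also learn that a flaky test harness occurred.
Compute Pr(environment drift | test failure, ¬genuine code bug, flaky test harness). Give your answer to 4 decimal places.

Under noisy-OR, P(test failure | causes) = 1 − (1−0.02)·∏(1−qᵢ) over the active causes.
P(test failure | ¬genuine code bug, flaky test harness) = 0.8628×0.68 + 0.969816×0.32 = 0.586704 + 0.310341 = 0.897045
Of this, 0.310341 comes from 0.969816×0.32 (the environment drift=true cases).
So P(environment drift | test failure, ¬genuine code bug, flaky test harness) = 0.310341/0.897045 ≈ 0.3460.

Pr(environment drift | test failure, ¬genuine code bug, flaky test harness) ≈ 0.3460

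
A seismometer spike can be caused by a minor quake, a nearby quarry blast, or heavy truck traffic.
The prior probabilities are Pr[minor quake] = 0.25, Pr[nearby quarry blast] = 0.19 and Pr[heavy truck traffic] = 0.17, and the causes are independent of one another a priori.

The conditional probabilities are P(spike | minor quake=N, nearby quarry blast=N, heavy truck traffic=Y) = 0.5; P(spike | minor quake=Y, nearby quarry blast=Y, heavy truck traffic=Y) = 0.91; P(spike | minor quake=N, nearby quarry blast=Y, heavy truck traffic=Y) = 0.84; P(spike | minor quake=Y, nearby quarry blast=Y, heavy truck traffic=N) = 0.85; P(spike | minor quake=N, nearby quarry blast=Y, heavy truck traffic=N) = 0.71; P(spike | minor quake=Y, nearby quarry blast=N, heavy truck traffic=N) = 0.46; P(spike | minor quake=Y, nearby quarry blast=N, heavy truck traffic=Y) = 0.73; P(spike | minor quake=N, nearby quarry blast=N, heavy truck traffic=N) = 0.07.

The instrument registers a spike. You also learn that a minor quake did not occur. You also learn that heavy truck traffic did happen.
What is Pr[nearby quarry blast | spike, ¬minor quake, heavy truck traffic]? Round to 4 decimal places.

Pr[nearby quarry blast | spike, ¬minor quake, heavy truck traffic] ≈ 0.2827

Sum P(spike|·) weighted by the priors over both values of nearby quarry blast:
  P(spike | ¬minor quake, heavy truck traffic) = 0.5·0.81 + 0.84·0.19
        = 0.405000 + 0.159600 = 0.564600
Keeping only the nearby quarry blast-present terms gives 0.159600, so
  P(nearby quarry blast | spike, ¬minor quake, heavy truck traffic) = 0.159600 / 0.564600 ≈ 0.2827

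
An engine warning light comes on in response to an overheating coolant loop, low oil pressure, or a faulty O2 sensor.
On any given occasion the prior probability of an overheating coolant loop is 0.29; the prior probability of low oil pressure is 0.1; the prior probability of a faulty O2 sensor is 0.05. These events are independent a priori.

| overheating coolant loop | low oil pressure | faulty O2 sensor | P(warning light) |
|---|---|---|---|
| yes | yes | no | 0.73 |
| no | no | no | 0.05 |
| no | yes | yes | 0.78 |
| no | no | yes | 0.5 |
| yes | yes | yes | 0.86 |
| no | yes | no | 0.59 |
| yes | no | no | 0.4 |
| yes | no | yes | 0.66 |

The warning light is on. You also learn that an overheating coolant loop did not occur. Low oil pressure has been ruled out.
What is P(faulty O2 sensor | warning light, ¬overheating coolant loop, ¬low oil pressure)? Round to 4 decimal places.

P(faulty O2 sensor | warning light, ¬overheating coolant loop, ¬low oil pressure) ≈ 0.3448

P(warning light | ¬overheating coolant loop, ¬low oil pressure) = 0.05×0.95 + 0.5×0.05 = 0.047500 + 0.025000 = 0.072500
Restricting to configurations with faulty O2 sensor present: 0.5×0.05 = 0.025000.
Hence the posterior is 0.025000/0.072500 ≈ 0.3448.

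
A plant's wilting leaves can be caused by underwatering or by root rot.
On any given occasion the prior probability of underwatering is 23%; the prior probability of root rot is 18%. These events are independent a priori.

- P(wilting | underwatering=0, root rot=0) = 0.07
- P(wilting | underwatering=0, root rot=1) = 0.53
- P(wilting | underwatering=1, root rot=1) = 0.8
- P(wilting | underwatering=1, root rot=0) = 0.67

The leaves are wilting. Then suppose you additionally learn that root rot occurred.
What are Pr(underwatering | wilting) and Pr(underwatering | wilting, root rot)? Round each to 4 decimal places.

P(wilting) = 0.07·0.77·0.82 + 0.53·0.77·0.18 + 0.67·0.23·0.82 + 0.8·0.23·0.18 = 0.044198 + 0.073458 + 0.126362 + 0.033120 = 0.277138
The underwatering-present share is 0.126362 + 0.033120 = 0.159482.
P(underwatering | wilting) = 0.159482 / 0.277138 ≈ 0.5755

Now condition on the additional information:
P(wilting | root rot) = 0.53*0.77 + 0.8*0.23 = 0.408100 + 0.184000 = 0.592100
The underwatering-present share is 0.8*0.23 = 0.184000.
So P(underwatering | wilting, root rot) = 0.184000/0.592100 ≈ 0.3108.

Pr(underwatering | wilting) ≈ 0.5755; Pr(underwatering | wilting, root rot) ≈ 0.3108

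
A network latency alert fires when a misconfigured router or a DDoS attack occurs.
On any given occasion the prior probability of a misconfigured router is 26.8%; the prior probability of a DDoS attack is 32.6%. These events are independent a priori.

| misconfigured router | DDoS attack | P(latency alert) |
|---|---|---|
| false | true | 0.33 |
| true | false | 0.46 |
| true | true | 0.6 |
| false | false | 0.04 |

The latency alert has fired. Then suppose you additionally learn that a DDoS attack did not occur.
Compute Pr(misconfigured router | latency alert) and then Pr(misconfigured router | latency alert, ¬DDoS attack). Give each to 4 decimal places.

Pr(misconfigured router | latency alert) ≈ 0.5791; Pr(misconfigured router | latency alert, ¬DDoS attack) ≈ 0.8081

P(latency alert) = 0.04*0.732*0.674 + 0.33*0.732*0.326 + 0.46*0.268*0.674 + 0.6*0.268*0.326 = 0.019735 + 0.078749 + 0.083091 + 0.052421 = 0.233996
Of this, 0.135512 comes from 0.083091 + 0.052421 (the misconfigured router=true cases).
P(misconfigured router | latency alert) = 0.135512 / 0.233996 ≈ 0.5791

Now condition on the additional information:
Enumerate both values of misconfigured router and weight by the priors:
  P(latency alert | ¬DDoS attack) = 0.04·0.732 + 0.46·0.268
        = 0.029280 + 0.123280 = 0.152560
The terms with misconfigured router present sum to 0.123280, so
  P(misconfigured router | latency alert, ¬DDoS attack) = 0.123280 / 0.152560 ≈ 0.8081
With DDoS attack excluded, misconfigured router must carry more of the explanatory weight for the latency alert.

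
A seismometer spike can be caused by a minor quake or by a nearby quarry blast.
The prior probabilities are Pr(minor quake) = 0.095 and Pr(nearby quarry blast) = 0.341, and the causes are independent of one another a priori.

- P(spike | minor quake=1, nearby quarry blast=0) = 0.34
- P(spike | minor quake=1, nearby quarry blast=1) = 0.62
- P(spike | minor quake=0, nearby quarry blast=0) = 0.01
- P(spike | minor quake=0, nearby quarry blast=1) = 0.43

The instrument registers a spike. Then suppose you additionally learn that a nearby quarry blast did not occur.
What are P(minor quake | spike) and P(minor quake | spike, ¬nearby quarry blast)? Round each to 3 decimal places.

P(minor quake | spike) ≈ 0.230; P(minor quake | spike, ¬nearby quarry blast) ≈ 0.781

P(spike) = 0.01·0.905·0.659 + 0.43·0.905·0.341 + 0.34·0.095·0.659 + 0.62·0.095·0.341 = 0.005964 + 0.132700 + 0.021286 + 0.020085 = 0.180035
Of this, 0.041371 comes from 0.021286 + 0.020085 (the minor quake=true cases).
So P(minor quake | spike) = 0.041371/0.180035 ≈ 0.230.

Now condition on the additional information:
P(spike | ¬nearby quarry blast) = 0.01*0.905 + 0.34*0.095 = 0.009050 + 0.032300 = 0.041350
Restricting to configurations with minor quake present: 0.34*0.095 = 0.032300.
So P(minor quake | spike, ¬nearby quarry blast) = 0.032300/0.041350 ≈ 0.781.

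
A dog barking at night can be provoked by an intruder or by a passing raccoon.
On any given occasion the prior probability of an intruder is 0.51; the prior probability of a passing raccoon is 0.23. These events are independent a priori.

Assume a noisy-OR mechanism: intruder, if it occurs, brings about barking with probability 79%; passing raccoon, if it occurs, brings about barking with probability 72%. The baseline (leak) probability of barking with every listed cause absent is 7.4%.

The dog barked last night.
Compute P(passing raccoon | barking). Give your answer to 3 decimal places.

Under noisy-OR, P(barking | causes) = 1 − (1−0.074)·∏(1−qᵢ) over the active causes.
By total probability over the 4 (intruder, passing raccoon) configurations:
  P(barking) = 0.074*0.49*0.77 + 0.74072*0.49*0.23 + 0.80554*0.51*0.77 + 0.945551*0.51*0.23
        = 0.027920 + 0.083479 + 0.316336 + 0.110913 = 0.538648
Configurations with passing raccoon contribute 0.194392, so
  P(passing raccoon | barking) = 0.194392 / 0.538648 ≈ 0.361

P(passing raccoon | barking) ≈ 0.361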